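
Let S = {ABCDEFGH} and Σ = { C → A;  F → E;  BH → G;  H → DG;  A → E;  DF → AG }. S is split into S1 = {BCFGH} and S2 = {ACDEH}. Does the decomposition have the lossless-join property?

Common attributes: S1 ∩ S2 = {CH}.
Closure of {CH}: C → A applies, adding A; H → DG applies, adding DG; A → E applies, adding E. So (CH)⁺ = {ACDEGH}.
This closure contains every attribute of S2, so S1 ∩ S2 → S2. The join is lossless.

Yes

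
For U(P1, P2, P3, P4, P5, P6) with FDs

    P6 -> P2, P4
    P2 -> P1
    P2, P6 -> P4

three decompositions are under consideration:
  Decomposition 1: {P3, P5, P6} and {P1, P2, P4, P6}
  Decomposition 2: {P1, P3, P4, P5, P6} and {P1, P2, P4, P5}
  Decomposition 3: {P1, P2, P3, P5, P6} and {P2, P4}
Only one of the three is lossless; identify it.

Decomposition 1

Decomposition 1: common = {P6}, closure = {P1, P2, P4, P6} → lossless.
Decomposition 2: common = {P1, P4, P5}, closure = {P1, P4, P5} → lossy.
Decomposition 3: common = {P2}, closure = {P1, P2} → lossy.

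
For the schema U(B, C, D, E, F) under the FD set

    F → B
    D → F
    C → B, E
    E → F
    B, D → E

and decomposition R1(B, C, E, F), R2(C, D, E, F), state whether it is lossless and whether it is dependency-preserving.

lossless and dependency-preserving

Lossless test: (C, E, F)⁺ = {B, C, E, F}, which contains all of one fragment — lossless.
Dependency preservation: B, D → E is not contained in any single fragment, but the restricted closure of its left-hand side across the fragments still reaches the right-hand side; the remaining FDs each lie inside some fragment. All dependencies are preserved.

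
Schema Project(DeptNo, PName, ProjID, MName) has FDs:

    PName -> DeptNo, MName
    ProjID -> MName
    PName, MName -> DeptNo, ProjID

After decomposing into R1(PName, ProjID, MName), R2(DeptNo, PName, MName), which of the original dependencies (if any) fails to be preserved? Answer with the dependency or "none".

PName → DeptNo, MName lies within R2.
ProjID → MName lies within R1.
PName, MName → DeptNo, ProjID: restricted closure across fragments reaches DeptNo, ProjID.
Every dependency is enforceable on the fragments, so the decomposition is dependency-preserving.

none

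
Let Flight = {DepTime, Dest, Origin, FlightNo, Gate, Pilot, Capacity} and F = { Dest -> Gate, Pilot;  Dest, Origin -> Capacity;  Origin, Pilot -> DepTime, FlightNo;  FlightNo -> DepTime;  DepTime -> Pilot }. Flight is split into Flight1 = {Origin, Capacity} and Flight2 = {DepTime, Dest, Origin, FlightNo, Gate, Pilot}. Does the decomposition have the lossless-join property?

No

Common attributes: Flight1 ∩ Flight2 = {Origin}.
No dependency enlarges {Origin}, so (Origin)⁺ = {Origin}.
The closure contains neither all of Flight1 = {Origin, Capacity} nor all of Flight2 = {DepTime, Dest, Origin, FlightNo, Gate, Pilot}, so the common attributes are not a superkey of either fragment. The join is lossy.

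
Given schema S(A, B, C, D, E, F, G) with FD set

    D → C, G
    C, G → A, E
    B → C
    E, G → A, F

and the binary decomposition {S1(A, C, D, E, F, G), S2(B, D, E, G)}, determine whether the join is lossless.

Yes

Common attributes: S1 ∩ S2 = {D, E, G}.
Closure of {D, E, G}: D → C, G applies, adding C; C, G → A, E applies, adding A; E, G → A, F applies, adding F. So (D, E, G)⁺ = {A, C, D, E, F, G}.
This closure contains every attribute of S1, so S1 ∩ S2 → S1. The join is lossless.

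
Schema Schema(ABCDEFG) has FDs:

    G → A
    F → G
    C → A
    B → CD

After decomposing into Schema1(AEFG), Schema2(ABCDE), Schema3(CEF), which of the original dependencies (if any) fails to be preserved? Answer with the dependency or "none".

G → A lies within Schema1.
F → G lies within Schema1.
C → A lies within Schema2.
B → CD lies within Schema2.
Every dependency is enforceable on the fragments, so the decomposition is dependency-preserving.

none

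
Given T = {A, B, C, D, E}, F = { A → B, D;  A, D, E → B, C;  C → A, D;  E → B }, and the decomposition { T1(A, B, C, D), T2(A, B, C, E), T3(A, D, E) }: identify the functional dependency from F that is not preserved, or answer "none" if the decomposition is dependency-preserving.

A → B, D lies within T1.
A, D, E → B, C: restricted closure across fragments reaches B, C.
C → A, D lies within T1.
E → B lies within T2.
Every dependency is enforceable on the fragments, so the decomposition is dependency-preserving.

none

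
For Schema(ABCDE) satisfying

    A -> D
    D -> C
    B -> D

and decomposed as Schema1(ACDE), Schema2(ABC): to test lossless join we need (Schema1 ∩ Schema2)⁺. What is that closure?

Schema1 ∩ Schema2 = {AC}.
A → D applies, adding D
Closure: {ACD}.

ACD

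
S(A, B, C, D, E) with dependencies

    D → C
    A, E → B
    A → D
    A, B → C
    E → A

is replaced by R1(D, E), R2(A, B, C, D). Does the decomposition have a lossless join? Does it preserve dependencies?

lossy and not dependency-preserving

Lossless test: (D)⁺ = {C, D}, which is a superkey of neither fragment — lossy.
Dependency preservation: the restricted closure of {A, E} across the fragments never reaches {B}, so A, E → B cannot be enforced without a join — not preserved.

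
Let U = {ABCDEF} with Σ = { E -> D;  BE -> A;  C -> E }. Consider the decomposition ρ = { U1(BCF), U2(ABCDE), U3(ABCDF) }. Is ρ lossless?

Chase test. Columns are ABCDEF; row i has aⱼ where attribute j ∈ Ui, else bᵢⱼ.
Initial tableau (one row per fragment):
  row 1: b11 a2 a3 b14 b15 a6
  row 2: a1 a2 a3 a4 a5 b26
  row 3: a1 a2 a3 a4 b35 a6
Rows 1 and 2 agree on C; apply C→E and equate their E entries.
Rows 1 and 3 agree on C; apply C→E and equate their E entries.
Rows 1 and 2 agree on E; apply E→D and equate their D entries.
Rows 1 and 2 agree on BE; apply BE→A and equate their A entries.
Row 1 is now all distinguished symbols — the join is lossless.

Yes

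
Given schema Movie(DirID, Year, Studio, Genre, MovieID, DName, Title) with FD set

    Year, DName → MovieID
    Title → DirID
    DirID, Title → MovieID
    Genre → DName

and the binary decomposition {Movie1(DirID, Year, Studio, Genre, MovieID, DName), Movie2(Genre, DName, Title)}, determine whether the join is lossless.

Common attributes: Movie1 ∩ Movie2 = {Genre, DName}.
No dependency enlarges {Genre, DName}, so (Genre, DName)⁺ = {Genre, DName}.
The closure contains neither all of Movie1 = {DirID, Year, Studio, Genre, MovieID, DName} nor all of Movie2 = {Genre, DName, Title}, so the common attributes are not a superkey of either fragment. The join is lossy.

No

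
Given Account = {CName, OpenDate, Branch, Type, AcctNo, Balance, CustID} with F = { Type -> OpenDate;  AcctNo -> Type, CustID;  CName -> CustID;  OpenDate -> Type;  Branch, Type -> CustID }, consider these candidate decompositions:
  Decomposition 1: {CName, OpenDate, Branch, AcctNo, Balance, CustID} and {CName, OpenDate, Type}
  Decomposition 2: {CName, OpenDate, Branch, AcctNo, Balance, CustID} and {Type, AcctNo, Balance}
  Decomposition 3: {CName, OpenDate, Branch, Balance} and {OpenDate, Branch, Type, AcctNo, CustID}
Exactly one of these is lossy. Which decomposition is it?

Decomposition 3

Decomposition 1: common = {CName, OpenDate}, closure = {CName, OpenDate, Type, CustID} → lossless.
Decomposition 2: common = {AcctNo, Balance}, closure = {OpenDate, Type, AcctNo, Balance, CustID} → lossless.
Decomposition 3: common = {OpenDate, Branch}, closure = {OpenDate, Branch, Type, CustID} → lossy.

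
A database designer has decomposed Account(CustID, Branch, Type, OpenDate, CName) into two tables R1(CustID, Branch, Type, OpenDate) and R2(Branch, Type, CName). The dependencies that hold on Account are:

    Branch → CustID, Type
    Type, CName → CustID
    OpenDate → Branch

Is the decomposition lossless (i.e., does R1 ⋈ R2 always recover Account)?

Common attributes: R1 ∩ R2 = {Branch, Type}.
Closure of {Branch, Type}: Branch → CustID, Type applies, adding CustID. So (Branch, Type)⁺ = {CustID, Branch, Type}.
The closure contains neither all of R1 = {CustID, Branch, Type, OpenDate} nor all of R2 = {Branch, Type, CName}, so the common attributes are not a superkey of either fragment. The join is lossy.

No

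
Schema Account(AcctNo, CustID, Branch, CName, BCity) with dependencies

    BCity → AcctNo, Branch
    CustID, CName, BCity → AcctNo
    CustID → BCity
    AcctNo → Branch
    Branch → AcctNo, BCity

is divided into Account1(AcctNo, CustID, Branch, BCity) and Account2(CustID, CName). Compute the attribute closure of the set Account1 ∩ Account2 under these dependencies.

Account1 ∩ Account2 = {CustID}.
CustID → BCity applies, adding BCity
BCity → AcctNo, Branch applies, adding AcctNo, Branch
Closure: {AcctNo, CustID, Branch, BCity}.

AcctNo, CustID, Branch, BCity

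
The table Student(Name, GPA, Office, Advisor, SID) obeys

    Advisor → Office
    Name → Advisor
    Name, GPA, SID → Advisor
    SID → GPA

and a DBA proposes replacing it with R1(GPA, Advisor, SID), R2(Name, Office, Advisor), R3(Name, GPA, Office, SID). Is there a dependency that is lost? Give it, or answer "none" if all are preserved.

none

Advisor → Office lies within R2.
Name → Advisor lies within R2.
Name, GPA, SID → Advisor: restricted closure across fragments reaches Advisor.
SID → GPA lies within R1.
Every dependency is enforceable on the fragments, so the decomposition is dependency-preserving.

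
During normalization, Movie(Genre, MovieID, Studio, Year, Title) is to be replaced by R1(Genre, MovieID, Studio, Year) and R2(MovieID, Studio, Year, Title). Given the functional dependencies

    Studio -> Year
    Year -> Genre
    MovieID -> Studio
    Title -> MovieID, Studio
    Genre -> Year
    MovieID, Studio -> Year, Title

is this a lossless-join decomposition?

Yes

Common attributes: R1 ∩ R2 = {MovieID, Studio, Year}.
Closure of {MovieID, Studio, Year}: Year → Genre applies, adding Genre; MovieID, Studio → Year, Title applies, adding Title. So (MovieID, Studio, Year)⁺ = {Genre, MovieID, Studio, Year, Title}.
This closure contains every attribute of R1, so R1 ∩ R2 → R1. The join is lossless.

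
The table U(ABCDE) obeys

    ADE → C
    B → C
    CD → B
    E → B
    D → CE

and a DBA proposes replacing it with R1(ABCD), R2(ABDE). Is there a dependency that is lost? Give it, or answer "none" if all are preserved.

ADE → C: restricted closure across fragments reaches C.
B → C lies within R1.
CD → B lies within R1.
E → B lies within R2.
D → CE: restricted closure across fragments reaches CE.
Every dependency is enforceable on the fragments, so the decomposition is dependency-preserving.

none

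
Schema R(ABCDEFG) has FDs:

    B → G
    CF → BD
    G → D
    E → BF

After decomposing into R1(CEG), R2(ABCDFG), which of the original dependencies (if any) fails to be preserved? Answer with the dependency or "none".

Check E → BF: no single fragment contains all of {BEF}, and the restricted closure of {E} across the fragments never reaches {BF}.
B → G is preserved.
CF → BD is preserved.
G → D is preserved.

E → BF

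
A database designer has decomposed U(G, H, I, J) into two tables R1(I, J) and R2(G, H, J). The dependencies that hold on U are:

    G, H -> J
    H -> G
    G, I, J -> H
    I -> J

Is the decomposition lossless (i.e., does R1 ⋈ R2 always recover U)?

Common attributes: R1 ∩ R2 = {J}.
No dependency enlarges {J}, so (J)⁺ = {J}.
The closure contains neither all of R1 = {I, J} nor all of R2 = {G, H, J}, so the common attributes are not a superkey of either fragment. The join is lossy.

No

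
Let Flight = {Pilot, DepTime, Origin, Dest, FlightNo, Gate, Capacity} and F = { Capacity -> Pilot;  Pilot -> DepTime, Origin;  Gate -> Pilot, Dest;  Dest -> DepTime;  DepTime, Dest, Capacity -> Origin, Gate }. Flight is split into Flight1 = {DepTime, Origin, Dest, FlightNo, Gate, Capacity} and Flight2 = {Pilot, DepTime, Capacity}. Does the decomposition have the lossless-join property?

Common attributes: Flight1 ∩ Flight2 = {DepTime, Capacity}.
Closure of {DepTime, Capacity}: Capacity → Pilot applies, adding Pilot; Pilot → DepTime, Origin applies, adding Origin. So (DepTime, Capacity)⁺ = {Pilot, DepTime, Origin, Capacity}.
This closure contains every attribute of Flight2, so Flight1 ∩ Flight2 → Flight2. The join is lossless.

Yes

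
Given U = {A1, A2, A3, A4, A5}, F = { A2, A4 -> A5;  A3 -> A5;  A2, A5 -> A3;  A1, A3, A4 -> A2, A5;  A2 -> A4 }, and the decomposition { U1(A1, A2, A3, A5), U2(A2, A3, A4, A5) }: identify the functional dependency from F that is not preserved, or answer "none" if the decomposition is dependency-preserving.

Check A1, A3, A4 → A2, A5: no single fragment contains all of {A1, A2, A3, A4, A5}, and the restricted closure of {A1, A3, A4} across the fragments never reaches {A2, A5}.
A2, A4 → A5 is preserved.
A3 → A5 is preserved.
A2, A5 → A3 is preserved.
A2 → A4 is preserved.

A1, A3, A4 -> A2, A5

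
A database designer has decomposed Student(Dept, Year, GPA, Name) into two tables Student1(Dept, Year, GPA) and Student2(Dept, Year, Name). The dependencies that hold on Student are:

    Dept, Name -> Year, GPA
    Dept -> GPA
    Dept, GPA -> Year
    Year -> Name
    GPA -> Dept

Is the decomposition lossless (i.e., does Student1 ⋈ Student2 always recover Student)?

Yes

Common attributes: Student1 ∩ Student2 = {Dept, Year}.
Closure of {Dept, Year}: Dept → GPA applies, adding GPA; Year → Name applies, adding Name. So (Dept, Year)⁺ = {Dept, Year, GPA, Name}.
This closure contains every attribute of Student1, so Student1 ∩ Student2 → Student1. The join is lossless.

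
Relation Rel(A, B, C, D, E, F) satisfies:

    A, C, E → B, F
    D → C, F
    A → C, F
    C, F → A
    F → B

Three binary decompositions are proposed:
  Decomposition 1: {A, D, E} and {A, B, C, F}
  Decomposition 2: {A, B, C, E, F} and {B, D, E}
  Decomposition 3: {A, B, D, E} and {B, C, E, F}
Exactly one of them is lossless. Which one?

Decomposition 1

Decomposition 1: common = {A}, closure = {A, B, C, F} → lossless.
Decomposition 2: common = {B, E}, closure = {B, E} → lossy.
Decomposition 3: common = {B, E}, closure = {B, E} → lossy.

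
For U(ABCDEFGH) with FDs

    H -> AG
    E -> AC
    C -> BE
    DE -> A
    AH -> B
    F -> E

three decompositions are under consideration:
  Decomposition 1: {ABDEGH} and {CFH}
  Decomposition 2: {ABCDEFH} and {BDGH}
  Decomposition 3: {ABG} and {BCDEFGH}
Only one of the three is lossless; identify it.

Decomposition 2

Decomposition 1: common = {H}, closure = {ABGH} → lossy.
Decomposition 2: common = {BDH}, closure = {ABDGH} → lossless.
Decomposition 3: common = {BG}, closure = {BG} → lossy.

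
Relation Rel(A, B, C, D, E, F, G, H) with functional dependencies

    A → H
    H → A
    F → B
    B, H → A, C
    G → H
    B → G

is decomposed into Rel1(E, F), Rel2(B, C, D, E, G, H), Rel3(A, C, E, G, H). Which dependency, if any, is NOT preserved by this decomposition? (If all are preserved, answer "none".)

F → B

Check F → B: no single fragment contains all of {B, F}, and the restricted closure of {F} across the fragments never reaches {B}.
A → H is preserved.
H → A is preserved.
B, H → A, C is preserved.
G → H is preserved.
B → G is preserved.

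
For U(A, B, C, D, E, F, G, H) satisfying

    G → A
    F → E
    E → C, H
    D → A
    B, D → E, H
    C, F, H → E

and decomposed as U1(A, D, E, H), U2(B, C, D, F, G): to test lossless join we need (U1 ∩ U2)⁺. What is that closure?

U1 ∩ U2 = {D}.
D → A applies, adding A
Closure: {A, D}.

A, D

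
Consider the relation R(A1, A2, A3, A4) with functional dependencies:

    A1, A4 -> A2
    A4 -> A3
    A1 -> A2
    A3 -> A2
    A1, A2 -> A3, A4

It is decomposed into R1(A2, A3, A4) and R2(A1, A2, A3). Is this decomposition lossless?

No

Common attributes: R1 ∩ R2 = {A2, A3}.
No dependency enlarges {A2, A3}, so (A2, A3)⁺ = {A2, A3}.
The closure contains neither all of R1 = {A2, A3, A4} nor all of R2 = {A1, A2, A3}, so the common attributes are not a superkey of either fragment. The join is lossy.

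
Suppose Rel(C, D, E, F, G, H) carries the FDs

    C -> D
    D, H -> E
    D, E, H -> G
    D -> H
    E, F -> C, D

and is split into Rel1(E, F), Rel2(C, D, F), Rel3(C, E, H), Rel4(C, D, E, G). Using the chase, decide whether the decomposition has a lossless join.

Yes

Chase test. Columns are C, D, E, F, G, H; row i has aⱼ where attribute j ∈ Reli, else bᵢⱼ.
Initial tableau (one row per fragment):
  row 1: b11 b12 a3 a4 b15 b16
  row 2: a1 a2 b23 a4 b25 b26
  row 3: a1 b32 a3 b34 b35 a6
  row 4: a1 a2 a3 b44 a5 b46
Rows 2 and 3 agree on C; apply C→D and equate their D entries.
Rows 2 and 3 agree on D; apply D→H and equate their H entries.
Rows 2 and 4 agree on D; apply D→H and equate their H entries.
Rows 2 and 3 agree on D, H; apply D, H→E and equate their E entries.
Rows 2 and 3 agree on D, E, H; apply D, E, H→G and equate their G entries.
Rows 2 and 4 agree on D, E, H; apply D, E, H→G and equate their G entries.
Rows 1 and 2 agree on E, F; apply E, F→C, D and equate their C, D entries.
Rows 1 and 2 agree on D; apply D→H and equate their H entries.
Rows 1 and 2 agree on D, E, H; apply D, E, H→G and equate their G entries.
Row 1 is now all distinguished symbols — the join is lossless.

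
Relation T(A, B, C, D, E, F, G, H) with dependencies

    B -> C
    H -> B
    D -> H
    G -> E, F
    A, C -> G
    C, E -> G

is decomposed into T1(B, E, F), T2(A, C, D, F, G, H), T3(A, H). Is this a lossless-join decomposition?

No

Chase test. Columns are A, B, C, D, E, F, G, H; row i has aⱼ where attribute j ∈ Ti, else bᵢⱼ.
Initial tableau (one row per fragment):
  row 1: b11 a2 b13 b14 a5 a6 b17 b18
  row 2: a1 b22 a3 a4 b25 a6 a7 a8
  row 3: a1 b32 b33 b34 b35 b36 b37 a8
Rows 2 and 3 agree on H; apply H→B and equate their B entries.
Rows 2 and 3 agree on B; apply B→C and equate their C entries.
Rows 2 and 3 agree on A, C; apply A, C→G and equate their G entries.
Rows 2 and 3 agree on G; apply G→E, F and equate their E, F entries.
No row becomes fully distinguished — the join is lossy.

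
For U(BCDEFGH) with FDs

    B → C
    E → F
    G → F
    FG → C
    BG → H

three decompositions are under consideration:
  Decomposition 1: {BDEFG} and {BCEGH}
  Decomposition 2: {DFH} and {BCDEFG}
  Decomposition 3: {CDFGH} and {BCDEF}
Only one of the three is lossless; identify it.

Decomposition 1

Decomposition 1: common = {BEG}, closure = {BCEFGH} → lossless.
Decomposition 2: common = {DF}, closure = {DF} → lossy.
Decomposition 3: common = {CDF}, closure = {CDF} → lossy.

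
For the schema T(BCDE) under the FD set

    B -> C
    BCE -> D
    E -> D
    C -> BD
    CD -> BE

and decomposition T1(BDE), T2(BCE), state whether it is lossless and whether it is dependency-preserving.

Lossless test: (BE)⁺ = {BCDE}, which contains all of one fragment — lossless.
Dependency preservation: BCE → D; C → BD; CD → BE are not contained in any single fragment, but the restricted closure of each left-hand side across the fragments still reaches the right-hand side; the remaining FDs each lie inside some fragment. All dependencies are preserved.

lossless and dependency-preserving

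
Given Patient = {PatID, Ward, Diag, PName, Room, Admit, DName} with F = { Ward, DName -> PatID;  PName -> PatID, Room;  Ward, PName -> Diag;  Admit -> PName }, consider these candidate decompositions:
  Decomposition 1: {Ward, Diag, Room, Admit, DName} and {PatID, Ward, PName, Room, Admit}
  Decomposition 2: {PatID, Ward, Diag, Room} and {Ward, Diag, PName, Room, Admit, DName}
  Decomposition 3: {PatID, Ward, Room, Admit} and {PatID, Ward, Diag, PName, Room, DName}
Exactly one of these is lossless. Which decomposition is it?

Decomposition 1: common = {Ward, Room, Admit}, closure = {PatID, Ward, Diag, PName, Room, Admit} → lossless.
Decomposition 2: common = {Ward, Diag, Room}, closure = {Ward, Diag, Room} → lossy.
Decomposition 3: common = {PatID, Ward, Room}, closure = {PatID, Ward, Room} → lossy.

Decomposition 1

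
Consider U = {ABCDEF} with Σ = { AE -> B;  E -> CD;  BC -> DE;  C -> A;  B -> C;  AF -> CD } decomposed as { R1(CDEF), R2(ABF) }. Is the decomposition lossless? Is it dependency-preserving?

Lossless test: (F)⁺ = {F}, which is a superkey of neither fragment — lossy.
Dependency preservation: the restricted closure of {AE} across the fragments never reaches {B}, so AE → B cannot be enforced without a join — not preserved.

lossy and not dependency-preserving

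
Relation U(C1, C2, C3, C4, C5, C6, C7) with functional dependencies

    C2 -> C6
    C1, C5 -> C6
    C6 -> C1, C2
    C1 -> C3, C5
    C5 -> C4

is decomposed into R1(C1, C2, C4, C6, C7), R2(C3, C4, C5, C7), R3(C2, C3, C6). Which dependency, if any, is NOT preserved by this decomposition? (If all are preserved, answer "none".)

Check C1 → C3, C5: no single fragment contains all of {C1, C3, C5}, and the restricted closure of {C1} across the fragments never reaches {C3, C5}.
C2 → C6 is preserved.
C1, C5 → C6 is preserved.
C6 → C1, C2 is preserved.
C5 → C4 is preserved.

C1 -> C3, C5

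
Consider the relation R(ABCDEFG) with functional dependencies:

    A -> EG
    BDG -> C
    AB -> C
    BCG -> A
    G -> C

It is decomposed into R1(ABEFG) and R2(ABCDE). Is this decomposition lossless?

No

Common attributes: R1 ∩ R2 = {ABE}.
Closure of {ABE}: A → EG applies, adding G; AB → C applies, adding C. So (ABE)⁺ = {ABCEG}.
The closure contains neither all of R1 = {ABEFG} nor all of R2 = {ABCDE}, so the common attributes are not a superkey of either fragment. The join is lossy.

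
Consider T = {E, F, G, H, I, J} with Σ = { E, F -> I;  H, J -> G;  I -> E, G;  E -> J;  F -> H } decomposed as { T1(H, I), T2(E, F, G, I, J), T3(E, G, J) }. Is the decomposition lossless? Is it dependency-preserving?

Lossless test (chase): Rows 1 and 2 agree on I; apply I→E, G and equate their E, G entries. Rows 1 and 2 agree on E; apply E→J and equate their J entries. No row becomes fully distinguished — the join is lossy.
Dependency preservation: the restricted closure of {H, J} across the fragments never reaches {G}, so H, J → G cannot be enforced without a join — not preserved.

lossy and not dependency-preserving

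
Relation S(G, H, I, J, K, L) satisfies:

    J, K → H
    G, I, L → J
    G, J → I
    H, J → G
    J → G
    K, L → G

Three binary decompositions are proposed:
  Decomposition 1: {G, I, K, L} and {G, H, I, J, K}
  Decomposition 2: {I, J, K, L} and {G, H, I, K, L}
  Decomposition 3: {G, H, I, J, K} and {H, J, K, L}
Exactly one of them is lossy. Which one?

Decomposition 1: common = {G, I, K}, closure = {G, I, K} → lossy.
Decomposition 2: common = {I, K, L}, closure = {G, H, I, J, K, L} → lossless.
Decomposition 3: common = {H, J, K}, closure = {G, H, I, J, K} → lossless.

Decomposition 1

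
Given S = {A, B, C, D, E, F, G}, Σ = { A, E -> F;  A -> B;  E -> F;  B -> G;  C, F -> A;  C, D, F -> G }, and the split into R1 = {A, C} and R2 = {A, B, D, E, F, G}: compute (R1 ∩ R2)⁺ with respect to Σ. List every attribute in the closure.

R1 ∩ R2 = {A}.
A → B applies, adding B
B → G applies, adding G
Closure: {A, B, G}.

A, B, G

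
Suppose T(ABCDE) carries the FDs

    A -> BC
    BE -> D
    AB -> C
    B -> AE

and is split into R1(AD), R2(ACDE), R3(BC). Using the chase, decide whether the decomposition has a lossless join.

Chase test. Columns are ABCDE; row i has aⱼ where attribute j ∈ Ri, else bᵢⱼ.
Initial tableau (one row per fragment):
  row 1: a1 b12 b13 a4 b15
  row 2: a1 b22 a3 a4 a5
  row 3: b31 a2 a3 b34 b35
Rows 1 and 2 agree on A; apply A→BC and equate their BC entries.
Rows 1 and 2 agree on B; apply B→AE and equate their AE entries.
No row becomes fully distinguished — the join is lossy.

No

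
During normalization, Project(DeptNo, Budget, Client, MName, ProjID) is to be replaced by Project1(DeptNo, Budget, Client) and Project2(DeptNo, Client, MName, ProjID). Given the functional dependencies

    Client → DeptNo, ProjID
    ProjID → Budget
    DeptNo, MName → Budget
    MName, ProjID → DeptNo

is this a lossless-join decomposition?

Yes

Common attributes: Project1 ∩ Project2 = {DeptNo, Client}.
Closure of {DeptNo, Client}: Client → DeptNo, ProjID applies, adding ProjID; ProjID → Budget applies, adding Budget. So (DeptNo, Client)⁺ = {DeptNo, Budget, Client, ProjID}.
This closure contains every attribute of Project1, so Project1 ∩ Project2 → Project1. The join is lossless.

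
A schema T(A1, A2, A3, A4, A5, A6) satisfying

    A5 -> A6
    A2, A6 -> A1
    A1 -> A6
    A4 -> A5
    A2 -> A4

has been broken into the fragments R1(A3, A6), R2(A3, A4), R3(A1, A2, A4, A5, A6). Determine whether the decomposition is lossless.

Chase test. Columns are A1, A2, A3, A4, A5, A6; row i has aⱼ where attribute j ∈ Ri, else bᵢⱼ.
Initial tableau (one row per fragment):
  row 1: b11 b12 a3 b14 b15 a6
  row 2: b21 b22 a3 a4 b25 b26
  row 3: a1 a2 b33 a4 a5 a6
Rows 2 and 3 agree on A4; apply A4→A5 and equate their A5 entries.
Rows 2 and 3 agree on A5; apply A5→A6 and equate their A6 entries.
No row becomes fully distinguished — the join is lossy.

No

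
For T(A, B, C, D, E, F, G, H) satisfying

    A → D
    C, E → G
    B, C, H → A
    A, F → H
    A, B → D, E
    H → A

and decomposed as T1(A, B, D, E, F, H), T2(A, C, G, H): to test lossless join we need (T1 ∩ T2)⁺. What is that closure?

T1 ∩ T2 = {A, H}.
A → D applies, adding D
Closure: {A, D, H}.

A, D, H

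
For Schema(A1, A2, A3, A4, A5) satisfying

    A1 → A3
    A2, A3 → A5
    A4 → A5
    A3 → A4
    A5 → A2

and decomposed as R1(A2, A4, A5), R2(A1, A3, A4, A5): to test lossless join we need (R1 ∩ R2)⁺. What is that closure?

A2, A4, A5

R1 ∩ R2 = {A4, A5}.
A5 → A2 applies, adding A2
Closure: {A2, A4, A5}.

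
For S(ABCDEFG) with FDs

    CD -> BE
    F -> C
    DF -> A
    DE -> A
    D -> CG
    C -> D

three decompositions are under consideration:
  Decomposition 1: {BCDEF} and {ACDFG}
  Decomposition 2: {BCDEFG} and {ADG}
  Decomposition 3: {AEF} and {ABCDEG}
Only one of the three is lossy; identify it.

Decomposition 3

Decomposition 1: common = {CDF}, closure = {ABCDEFG} → lossless.
Decomposition 2: common = {DG}, closure = {ABCDEG} → lossless.
Decomposition 3: common = {AE}, closure = {AE} → lossy.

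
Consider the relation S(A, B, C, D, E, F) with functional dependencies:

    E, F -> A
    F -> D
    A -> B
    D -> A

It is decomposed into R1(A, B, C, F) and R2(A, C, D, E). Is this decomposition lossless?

No

Common attributes: R1 ∩ R2 = {A, C}.
Closure of {A, C}: A → B applies, adding B. So (A, C)⁺ = {A, B, C}.
The closure contains neither all of R1 = {A, B, C, F} nor all of R2 = {A, C, D, E}, so the common attributes are not a superkey of either fragment. The join is lossy.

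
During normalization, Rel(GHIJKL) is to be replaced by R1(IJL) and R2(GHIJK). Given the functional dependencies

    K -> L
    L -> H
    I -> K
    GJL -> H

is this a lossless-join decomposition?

Yes

Common attributes: R1 ∩ R2 = {IJ}.
Closure of {IJ}: I → K applies, adding K; K → L applies, adding L; L → H applies, adding H. So (IJ)⁺ = {HIJKL}.
This closure contains every attribute of R1, so R1 ∩ R2 → R1. The join is lossless.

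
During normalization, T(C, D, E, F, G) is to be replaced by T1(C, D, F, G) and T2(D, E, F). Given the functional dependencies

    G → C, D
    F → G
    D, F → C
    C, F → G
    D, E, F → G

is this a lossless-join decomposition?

Common attributes: T1 ∩ T2 = {D, F}.
Closure of {D, F}: F → G applies, adding G; D, F → C applies, adding C. So (D, F)⁺ = {C, D, F, G}.
This closure contains every attribute of T1, so T1 ∩ T2 → T1. The join is lossless.

Yes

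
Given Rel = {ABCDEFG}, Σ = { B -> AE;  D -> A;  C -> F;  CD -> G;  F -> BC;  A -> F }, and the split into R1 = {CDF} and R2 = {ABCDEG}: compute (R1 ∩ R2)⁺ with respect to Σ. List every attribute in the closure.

R1 ∩ R2 = {CD}.
D → A applies, adding A
C → F applies, adding F
CD → G applies, adding G
F → BC applies, adding B
B → AE applies, adding E
Closure: {ABCDEFG}.

ABCDEFG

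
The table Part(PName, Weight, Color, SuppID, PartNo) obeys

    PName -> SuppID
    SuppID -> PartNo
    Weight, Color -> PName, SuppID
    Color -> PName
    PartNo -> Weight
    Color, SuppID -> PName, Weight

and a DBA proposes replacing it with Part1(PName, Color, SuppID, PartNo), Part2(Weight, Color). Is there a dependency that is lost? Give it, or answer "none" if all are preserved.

Check PartNo → Weight: no single fragment contains all of {Weight, PartNo}, and the restricted closure of {PartNo} across the fragments never reaches {Weight}.
PName → SuppID is preserved.
SuppID → PartNo is preserved.
Weight, Color → PName, SuppID is preserved.
Color → PName is preserved.
Color, SuppID → PName, Weight is preserved.

PartNo -> Weight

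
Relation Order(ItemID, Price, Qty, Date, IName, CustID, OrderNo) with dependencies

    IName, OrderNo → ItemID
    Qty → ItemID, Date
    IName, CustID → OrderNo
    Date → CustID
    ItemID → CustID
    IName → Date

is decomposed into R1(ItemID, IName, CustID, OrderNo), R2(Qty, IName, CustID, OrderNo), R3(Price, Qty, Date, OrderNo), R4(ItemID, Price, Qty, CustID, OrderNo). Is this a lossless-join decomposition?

No

Chase test. Columns are ItemID, Price, Qty, Date, IName, CustID, OrderNo; row i has aⱼ where attribute j ∈ Ri, else bᵢⱼ.
Initial tableau (one row per fragment):
  row 1: a1 b12 b13 b14 a5 a6 a7
  row 2: b21 b22 a3 b24 a5 a6 a7
  row 3: b31 a2 a3 a4 b35 b36 a7
  row 4: a1 a2 a3 b44 b45 a6 a7
Rows 1 and 2 agree on IName, OrderNo; apply IName, OrderNo→ItemID and equate their ItemID entries.
Rows 2 and 3 agree on Qty; apply Qty→ItemID, Date and equate their ItemID, Date entries.
Rows 2 and 4 agree on Qty; apply Qty→ItemID, Date and equate their ItemID, Date entries.
Rows 2 and 3 agree on Date; apply Date→CustID and equate their CustID entries.
Rows 1 and 2 agree on IName; apply IName→Date and equate their Date entries.
No row becomes fully distinguished — the join is lossy.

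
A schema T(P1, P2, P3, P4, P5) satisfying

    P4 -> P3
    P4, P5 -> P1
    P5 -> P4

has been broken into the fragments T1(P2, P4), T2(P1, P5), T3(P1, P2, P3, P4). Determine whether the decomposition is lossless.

No

Chase test. Columns are P1, P2, P3, P4, P5; row i has aⱼ where attribute j ∈ Ti, else bᵢⱼ.
Initial tableau (one row per fragment):
  row 1: b11 a2 b13 a4 b15
  row 2: a1 b22 b23 b24 a5
  row 3: a1 a2 a3 a4 b35
Rows 1 and 3 agree on P4; apply P4→P3 and equate their P3 entries.
No row becomes fully distinguished — the join is lossy.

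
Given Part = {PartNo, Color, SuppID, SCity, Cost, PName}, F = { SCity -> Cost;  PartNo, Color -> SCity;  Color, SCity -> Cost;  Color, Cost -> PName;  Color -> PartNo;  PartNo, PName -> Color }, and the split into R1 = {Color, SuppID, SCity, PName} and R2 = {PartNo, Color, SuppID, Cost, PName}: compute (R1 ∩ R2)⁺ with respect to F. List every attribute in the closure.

R1 ∩ R2 = {Color, SuppID, PName}.
Color → PartNo applies, adding PartNo
PartNo, Color → SCity applies, adding SCity
Color, SCity → Cost applies, adding Cost
Closure: {PartNo, Color, SuppID, SCity, Cost, PName}.

PartNo, Color, SuppID, SCity, Cost, PName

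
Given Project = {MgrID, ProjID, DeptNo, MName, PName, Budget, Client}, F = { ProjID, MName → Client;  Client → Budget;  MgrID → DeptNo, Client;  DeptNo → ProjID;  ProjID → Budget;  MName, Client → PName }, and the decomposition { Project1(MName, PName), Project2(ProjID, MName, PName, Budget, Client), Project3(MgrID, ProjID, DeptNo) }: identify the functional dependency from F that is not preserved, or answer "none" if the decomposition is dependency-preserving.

MgrID → DeptNo, Client

Check MgrID → DeptNo, Client: no single fragment contains all of {MgrID, DeptNo, Client}, and the restricted closure of {MgrID} across the fragments never reaches {DeptNo, Client}.
ProjID, MName → Client is preserved.
Client → Budget is preserved.
DeptNo → ProjID is preserved.
ProjID → Budget is preserved.
MName, Client → PName is preserved.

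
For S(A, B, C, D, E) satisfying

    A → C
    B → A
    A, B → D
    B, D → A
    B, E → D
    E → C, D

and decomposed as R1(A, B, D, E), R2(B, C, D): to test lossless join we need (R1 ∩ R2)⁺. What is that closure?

R1 ∩ R2 = {B, D}.
B → A applies, adding A
A → C applies, adding C
Closure: {A, B, C, D}.

A, B, C, D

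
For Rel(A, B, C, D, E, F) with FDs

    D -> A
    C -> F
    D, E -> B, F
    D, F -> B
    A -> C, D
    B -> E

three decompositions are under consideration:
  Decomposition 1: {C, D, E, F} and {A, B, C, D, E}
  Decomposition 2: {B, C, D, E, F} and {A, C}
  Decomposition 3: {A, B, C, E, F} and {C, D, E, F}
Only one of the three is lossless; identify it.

Decomposition 1: common = {C, D, E}, closure = {A, B, C, D, E, F} → lossless.
Decomposition 2: common = {C}, closure = {C, F} → lossy.
Decomposition 3: common = {C, E, F}, closure = {C, E, F} → lossy.

Decomposition 1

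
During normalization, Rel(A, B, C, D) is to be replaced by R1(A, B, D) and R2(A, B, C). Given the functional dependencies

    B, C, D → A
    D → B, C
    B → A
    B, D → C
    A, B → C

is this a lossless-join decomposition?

Common attributes: R1 ∩ R2 = {A, B}.
Closure of {A, B}: A, B → C applies, adding C. So (A, B)⁺ = {A, B, C}.
This closure contains every attribute of R2, so R1 ∩ R2 → R2. The join is lossless.

Yes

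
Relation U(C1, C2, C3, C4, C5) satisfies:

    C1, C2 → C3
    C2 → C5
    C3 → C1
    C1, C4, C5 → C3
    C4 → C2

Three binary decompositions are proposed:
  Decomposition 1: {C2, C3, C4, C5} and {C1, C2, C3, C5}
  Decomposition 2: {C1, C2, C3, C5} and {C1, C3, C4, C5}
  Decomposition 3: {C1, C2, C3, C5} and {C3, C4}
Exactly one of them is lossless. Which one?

Decomposition 1: common = {C2, C3, C5}, closure = {C1, C2, C3, C5} → lossless.
Decomposition 2: common = {C1, C3, C5}, closure = {C1, C3, C5} → lossy.
Decomposition 3: common = {C3}, closure = {C1, C3} → lossy.

Decomposition 1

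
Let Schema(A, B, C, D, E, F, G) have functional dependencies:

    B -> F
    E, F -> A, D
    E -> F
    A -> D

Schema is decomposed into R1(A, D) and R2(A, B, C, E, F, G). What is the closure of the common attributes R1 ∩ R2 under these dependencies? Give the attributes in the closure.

A, D

R1 ∩ R2 = {A}.
A → D applies, adding D
Closure: {A, D}.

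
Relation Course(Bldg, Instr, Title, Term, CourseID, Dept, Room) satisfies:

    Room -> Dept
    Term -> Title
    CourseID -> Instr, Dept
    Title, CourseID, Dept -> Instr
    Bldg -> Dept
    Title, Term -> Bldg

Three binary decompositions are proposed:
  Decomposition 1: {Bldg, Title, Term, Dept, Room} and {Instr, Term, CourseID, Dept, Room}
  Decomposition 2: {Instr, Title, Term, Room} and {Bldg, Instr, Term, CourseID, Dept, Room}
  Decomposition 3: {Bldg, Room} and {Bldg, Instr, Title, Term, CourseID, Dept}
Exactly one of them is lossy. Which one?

Decomposition 1: common = {Term, Dept, Room}, closure = {Bldg, Title, Term, Dept, Room} → lossless.
Decomposition 2: common = {Instr, Term, Room}, closure = {Bldg, Instr, Title, Term, Dept, Room} → lossless.
Decomposition 3: common = {Bldg}, closure = {Bldg, Dept} → lossy.

Decomposition 3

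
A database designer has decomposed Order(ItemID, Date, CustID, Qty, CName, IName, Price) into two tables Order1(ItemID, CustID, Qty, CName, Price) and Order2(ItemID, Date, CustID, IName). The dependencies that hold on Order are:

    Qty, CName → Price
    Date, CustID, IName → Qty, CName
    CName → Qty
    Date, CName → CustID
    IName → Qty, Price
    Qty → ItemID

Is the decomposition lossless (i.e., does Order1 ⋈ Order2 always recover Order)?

No

Common attributes: Order1 ∩ Order2 = {ItemID, CustID}.
No dependency enlarges {ItemID, CustID}, so (ItemID, CustID)⁺ = {ItemID, CustID}.
The closure contains neither all of Order1 = {ItemID, CustID, Qty, CName, Price} nor all of Order2 = {ItemID, Date, CustID, IName}, so the common attributes are not a superkey of either fragment. The join is lossy.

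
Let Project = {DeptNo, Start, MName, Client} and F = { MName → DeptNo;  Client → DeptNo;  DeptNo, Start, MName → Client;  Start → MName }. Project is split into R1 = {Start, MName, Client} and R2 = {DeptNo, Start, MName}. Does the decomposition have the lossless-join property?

Common attributes: R1 ∩ R2 = {Start, MName}.
Closure of {Start, MName}: MName → DeptNo applies, adding DeptNo; DeptNo, Start, MName → Client applies, adding Client. So (Start, MName)⁺ = {DeptNo, Start, MName, Client}.
This closure contains every attribute of R1, so R1 ∩ R2 → R1. The join is lossless.

Yes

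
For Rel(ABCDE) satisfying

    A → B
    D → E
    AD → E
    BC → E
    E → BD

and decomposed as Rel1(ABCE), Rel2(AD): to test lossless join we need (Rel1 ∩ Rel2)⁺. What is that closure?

AB

Rel1 ∩ Rel2 = {A}.
A → B applies, adding B
Closure: {AB}.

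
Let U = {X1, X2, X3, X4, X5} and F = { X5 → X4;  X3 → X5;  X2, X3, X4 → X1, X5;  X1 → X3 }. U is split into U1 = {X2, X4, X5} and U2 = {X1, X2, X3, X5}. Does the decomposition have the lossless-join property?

Yes

Common attributes: U1 ∩ U2 = {X2, X5}.
Closure of {X2, X5}: X5 → X4 applies, adding X4. So (X2, X5)⁺ = {X2, X4, X5}.
This closure contains every attribute of U1, so U1 ∩ U2 → U1. The join is lossless.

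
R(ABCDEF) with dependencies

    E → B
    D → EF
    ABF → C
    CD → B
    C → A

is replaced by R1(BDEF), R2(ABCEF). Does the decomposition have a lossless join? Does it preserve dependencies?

Lossless test: (BEF)⁺ = {BEF}, which is a superkey of neither fragment — lossy.
Dependency preservation: CD → B is not contained in any single fragment, but the restricted closure of its left-hand side across the fragments still reaches the right-hand side; the remaining FDs each lie inside some fragment. All dependencies are preserved.

lossy but dependency-preserving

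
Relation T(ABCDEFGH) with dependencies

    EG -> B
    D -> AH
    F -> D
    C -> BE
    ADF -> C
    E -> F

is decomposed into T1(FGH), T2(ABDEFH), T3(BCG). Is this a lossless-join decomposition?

Chase test. Columns are ABCDEFGH; row i has aⱼ where attribute j ∈ Ti, else bᵢⱼ.
Initial tableau (one row per fragment):
  row 1: b11 b12 b13 b14 b15 a6 a7 a8
  row 2: a1 a2 b23 a4 a5 a6 b27 a8
  row 3: b31 a2 a3 b34 b35 b36 a7 b38
Rows 1 and 2 agree on F; apply F→D and equate their D entries.
Rows 1 and 2 agree on D; apply D→AH and equate their AH entries.
Rows 1 and 2 agree on ADF; apply ADF→C and equate their C entries.
Rows 1 and 2 agree on C; apply C→BE and equate their BE entries.
No row becomes fully distinguished — the join is lossy.

No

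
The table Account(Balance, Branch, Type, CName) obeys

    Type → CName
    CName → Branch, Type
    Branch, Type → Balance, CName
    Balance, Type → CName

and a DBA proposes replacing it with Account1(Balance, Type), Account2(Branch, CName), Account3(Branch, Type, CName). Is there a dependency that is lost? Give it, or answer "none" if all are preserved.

none

Type → CName lies within Account3.
CName → Branch, Type lies within Account3.
Branch, Type → Balance, CName: restricted closure across fragments reaches Balance, CName.
Balance, Type → CName: restricted closure across fragments reaches CName.
Every dependency is enforceable on the fragments, so the decomposition is dependency-preserving.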